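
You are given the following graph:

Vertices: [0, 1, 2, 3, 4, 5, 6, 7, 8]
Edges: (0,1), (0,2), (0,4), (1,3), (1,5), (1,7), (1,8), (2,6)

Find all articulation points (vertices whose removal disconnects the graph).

An articulation point is a vertex whose removal disconnects the graph.
Articulation points: [0, 1, 2]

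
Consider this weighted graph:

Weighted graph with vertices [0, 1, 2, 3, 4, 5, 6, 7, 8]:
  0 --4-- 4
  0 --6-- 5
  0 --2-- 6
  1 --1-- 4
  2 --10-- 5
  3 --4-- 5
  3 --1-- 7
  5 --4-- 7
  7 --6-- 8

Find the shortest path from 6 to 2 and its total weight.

Using Dijkstra's algorithm from vertex 6:
Shortest path: 6 -> 0 -> 5 -> 2
Total weight: 2 + 6 + 10 = 18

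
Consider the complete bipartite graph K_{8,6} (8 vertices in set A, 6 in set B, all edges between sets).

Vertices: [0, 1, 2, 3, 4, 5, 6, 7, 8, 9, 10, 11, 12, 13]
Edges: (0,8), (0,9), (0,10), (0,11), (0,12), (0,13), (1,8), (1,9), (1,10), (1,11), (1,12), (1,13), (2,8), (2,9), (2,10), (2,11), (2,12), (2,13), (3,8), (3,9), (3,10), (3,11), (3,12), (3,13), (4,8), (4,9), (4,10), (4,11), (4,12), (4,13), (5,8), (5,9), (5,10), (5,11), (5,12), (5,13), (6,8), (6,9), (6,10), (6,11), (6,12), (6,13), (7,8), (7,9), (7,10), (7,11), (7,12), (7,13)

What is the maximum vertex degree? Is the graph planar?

Set-A vertices have degree 6; set-B vertices have degree 8. Maximum degree = max(8,6) = 8.
K_{8,6} contains K_{3,3} as a subgraph (since both sides have >= 3 vertices); by Kuratowski's theorem it is not planar.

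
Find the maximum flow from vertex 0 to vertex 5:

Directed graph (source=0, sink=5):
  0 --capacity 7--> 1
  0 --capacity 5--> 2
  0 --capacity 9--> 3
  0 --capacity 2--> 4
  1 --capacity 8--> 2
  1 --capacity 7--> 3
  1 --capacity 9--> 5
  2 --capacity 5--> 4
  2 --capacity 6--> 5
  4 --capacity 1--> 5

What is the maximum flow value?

Computing max flow:
  Flow on (0->1): 7/7
  Flow on (0->2): 5/5
  Flow on (0->4): 1/2
  Flow on (1->5): 7/9
  Flow on (2->5): 5/6
  Flow on (4->5): 1/1
Maximum flow = 13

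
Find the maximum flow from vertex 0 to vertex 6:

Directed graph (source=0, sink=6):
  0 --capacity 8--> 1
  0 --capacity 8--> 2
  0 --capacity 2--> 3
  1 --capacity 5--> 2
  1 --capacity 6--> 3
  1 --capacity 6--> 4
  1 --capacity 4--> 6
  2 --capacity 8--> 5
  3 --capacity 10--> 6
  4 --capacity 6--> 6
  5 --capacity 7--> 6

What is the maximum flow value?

Computing max flow:
  Flow on (0->1): 8/8
  Flow on (0->2): 7/8
  Flow on (0->3): 2/2
  Flow on (1->3): 4/6
  Flow on (1->6): 4/4
  Flow on (2->5): 7/8
  Flow on (3->6): 6/10
  Flow on (5->6): 7/7
Maximum flow = 17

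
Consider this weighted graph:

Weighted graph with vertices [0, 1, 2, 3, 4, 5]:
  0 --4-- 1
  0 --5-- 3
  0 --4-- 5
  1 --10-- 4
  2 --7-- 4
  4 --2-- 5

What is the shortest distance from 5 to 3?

Using Dijkstra's algorithm from vertex 5:
Shortest path: 5 -> 0 -> 3
Total weight: 4 + 5 = 9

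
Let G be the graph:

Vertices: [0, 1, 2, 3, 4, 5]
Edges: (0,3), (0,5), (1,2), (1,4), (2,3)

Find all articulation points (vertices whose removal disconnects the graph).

An articulation point is a vertex whose removal disconnects the graph.
Articulation points: [0, 1, 2, 3]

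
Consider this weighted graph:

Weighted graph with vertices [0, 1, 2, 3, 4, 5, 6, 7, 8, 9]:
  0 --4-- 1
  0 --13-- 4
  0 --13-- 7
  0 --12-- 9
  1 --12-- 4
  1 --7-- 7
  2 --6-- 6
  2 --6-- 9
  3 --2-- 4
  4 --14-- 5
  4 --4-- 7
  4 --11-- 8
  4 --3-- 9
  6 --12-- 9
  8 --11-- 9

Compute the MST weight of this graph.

Applying Kruskal's algorithm (sort edges by weight, add if no cycle):
  Add (3,4) w=2
  Add (4,9) w=3
  Add (0,1) w=4
  Add (4,7) w=4
  Add (2,9) w=6
  Add (2,6) w=6
  Add (1,7) w=7
  Add (4,8) w=11
  Skip (8,9) w=11 (creates cycle)
  Skip (0,9) w=12 (creates cycle)
  Skip (1,4) w=12 (creates cycle)
  Skip (6,9) w=12 (creates cycle)
  Skip (0,4) w=13 (creates cycle)
  Skip (0,7) w=13 (creates cycle)
  Add (4,5) w=14
MST weight = 57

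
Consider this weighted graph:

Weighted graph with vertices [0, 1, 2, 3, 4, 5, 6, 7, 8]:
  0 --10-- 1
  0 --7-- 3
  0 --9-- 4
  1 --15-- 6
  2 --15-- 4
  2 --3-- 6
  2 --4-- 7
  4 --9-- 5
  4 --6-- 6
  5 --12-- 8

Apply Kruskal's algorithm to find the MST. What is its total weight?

Applying Kruskal's algorithm (sort edges by weight, add if no cycle):
  Add (2,6) w=3
  Add (2,7) w=4
  Add (4,6) w=6
  Add (0,3) w=7
  Add (0,4) w=9
  Add (4,5) w=9
  Add (0,1) w=10
  Add (5,8) w=12
  Skip (1,6) w=15 (creates cycle)
  Skip (2,4) w=15 (creates cycle)
MST weight = 60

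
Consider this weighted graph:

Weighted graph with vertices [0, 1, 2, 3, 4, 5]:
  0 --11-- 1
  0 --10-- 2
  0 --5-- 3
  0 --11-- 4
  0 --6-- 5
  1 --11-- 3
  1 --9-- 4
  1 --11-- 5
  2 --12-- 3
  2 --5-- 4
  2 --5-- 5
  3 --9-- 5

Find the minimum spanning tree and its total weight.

Applying Kruskal's algorithm (sort edges by weight, add if no cycle):
  Add (0,3) w=5
  Add (2,4) w=5
  Add (2,5) w=5
  Add (0,5) w=6
  Add (1,4) w=9
  Skip (3,5) w=9 (creates cycle)
  Skip (0,2) w=10 (creates cycle)
  Skip (0,1) w=11 (creates cycle)
  Skip (0,4) w=11 (creates cycle)
  Skip (1,5) w=11 (creates cycle)
  Skip (1,3) w=11 (creates cycle)
  Skip (2,3) w=12 (creates cycle)
MST weight = 30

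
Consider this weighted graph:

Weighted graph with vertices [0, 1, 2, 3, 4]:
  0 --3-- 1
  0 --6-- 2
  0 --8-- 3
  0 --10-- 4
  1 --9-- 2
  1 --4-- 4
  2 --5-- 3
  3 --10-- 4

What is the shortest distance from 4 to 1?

Using Dijkstra's algorithm from vertex 4:
Shortest path: 4 -> 1
Total weight: 4 = 4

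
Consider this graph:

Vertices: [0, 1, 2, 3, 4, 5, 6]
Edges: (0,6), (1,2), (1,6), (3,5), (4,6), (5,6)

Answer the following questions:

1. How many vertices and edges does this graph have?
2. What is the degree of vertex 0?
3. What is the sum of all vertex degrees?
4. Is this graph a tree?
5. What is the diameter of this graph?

Count: 7 vertices, 6 edges.
Vertex 0 has neighbors [6], degree = 1.
Handshaking lemma: 2 * 6 = 12.
A graph is a tree iff it is connected and has exactly n-1 edges. This graph is connected (all 7 vertices in one component) and has 7-1 = 6 edges. It is a tree.
Diameter (longest shortest path) = 4.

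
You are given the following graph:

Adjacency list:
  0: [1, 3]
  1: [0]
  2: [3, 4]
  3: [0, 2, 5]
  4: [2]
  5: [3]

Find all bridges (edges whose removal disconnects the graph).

A bridge is an edge whose removal increases the number of connected components.
Bridges found: (0,1), (0,3), (2,3), (2,4), (3,5)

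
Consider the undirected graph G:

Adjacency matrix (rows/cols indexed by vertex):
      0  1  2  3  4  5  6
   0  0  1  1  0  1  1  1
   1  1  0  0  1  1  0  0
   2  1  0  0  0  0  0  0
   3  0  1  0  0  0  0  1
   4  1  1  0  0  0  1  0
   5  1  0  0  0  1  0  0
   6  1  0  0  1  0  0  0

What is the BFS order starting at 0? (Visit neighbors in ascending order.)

BFS from vertex 0 (neighbors processed in ascending order):
Visit order: 0, 1, 2, 4, 5, 6, 3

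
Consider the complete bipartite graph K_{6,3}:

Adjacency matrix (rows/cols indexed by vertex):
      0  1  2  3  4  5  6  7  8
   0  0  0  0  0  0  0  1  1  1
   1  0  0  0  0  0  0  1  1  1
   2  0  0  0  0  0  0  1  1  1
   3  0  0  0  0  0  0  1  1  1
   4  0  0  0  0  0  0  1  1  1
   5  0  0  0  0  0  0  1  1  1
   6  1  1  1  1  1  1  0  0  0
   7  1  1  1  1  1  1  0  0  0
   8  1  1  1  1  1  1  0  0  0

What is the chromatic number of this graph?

K_{6,3} is bipartite: vertices split into two independent sets of size 6 and 3.
Color one set 0, the other 1. No adjacent vertices share a color.
Chromatic number = 2.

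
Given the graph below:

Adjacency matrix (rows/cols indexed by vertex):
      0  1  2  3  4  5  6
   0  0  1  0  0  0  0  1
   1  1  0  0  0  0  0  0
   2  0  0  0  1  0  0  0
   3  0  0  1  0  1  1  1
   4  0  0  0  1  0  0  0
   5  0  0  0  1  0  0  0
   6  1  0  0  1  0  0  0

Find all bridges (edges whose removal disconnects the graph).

A bridge is an edge whose removal increases the number of connected components.
Bridges found: (0,1), (0,6), (2,3), (3,4), (3,5), (3,6)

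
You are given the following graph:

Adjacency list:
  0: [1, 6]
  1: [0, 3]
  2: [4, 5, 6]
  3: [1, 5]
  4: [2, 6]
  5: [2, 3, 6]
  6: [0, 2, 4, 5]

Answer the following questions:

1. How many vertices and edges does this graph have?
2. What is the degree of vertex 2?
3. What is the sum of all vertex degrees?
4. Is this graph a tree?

Count: 7 vertices, 9 edges.
Vertex 2 has neighbors [4, 5, 6], degree = 3.
Handshaking lemma: 2 * 9 = 18.
A tree on 7 vertices has 6 edges. This graph has 9 edges (3 extra). Not a tree.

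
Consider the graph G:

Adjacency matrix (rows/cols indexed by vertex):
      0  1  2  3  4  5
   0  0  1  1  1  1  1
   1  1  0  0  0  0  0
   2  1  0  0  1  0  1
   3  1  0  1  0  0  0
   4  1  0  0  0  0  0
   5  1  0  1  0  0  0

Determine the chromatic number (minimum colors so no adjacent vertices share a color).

The graph has a maximum clique of size 3 (lower bound on chromatic number).
A valid 3-coloring: {0: 0, 1: 1, 2: 1, 3: 2, 4: 1, 5: 2}.
Chromatic number = 3.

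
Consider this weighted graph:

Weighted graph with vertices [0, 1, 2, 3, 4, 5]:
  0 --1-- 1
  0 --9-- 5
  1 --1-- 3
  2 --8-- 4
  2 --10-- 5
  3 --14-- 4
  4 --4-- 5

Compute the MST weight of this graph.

Applying Kruskal's algorithm (sort edges by weight, add if no cycle):
  Add (0,1) w=1
  Add (1,3) w=1
  Add (4,5) w=4
  Add (2,4) w=8
  Add (0,5) w=9
  Skip (2,5) w=10 (creates cycle)
  Skip (3,4) w=14 (creates cycle)
MST weight = 23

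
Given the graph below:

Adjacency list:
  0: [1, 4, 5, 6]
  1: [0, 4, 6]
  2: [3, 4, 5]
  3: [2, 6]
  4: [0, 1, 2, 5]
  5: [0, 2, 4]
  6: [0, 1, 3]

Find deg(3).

Vertex 3 has neighbors [2, 6], so deg(3) = 2.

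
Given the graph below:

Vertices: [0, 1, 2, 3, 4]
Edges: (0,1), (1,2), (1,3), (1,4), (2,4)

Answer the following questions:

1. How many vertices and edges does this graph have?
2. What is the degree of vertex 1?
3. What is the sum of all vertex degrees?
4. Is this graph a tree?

Count: 5 vertices, 5 edges.
Vertex 1 has neighbors [0, 2, 3, 4], degree = 4.
Handshaking lemma: 2 * 5 = 10.
A tree on 5 vertices has 4 edges. This graph has 5 edges (1 extra). Not a tree.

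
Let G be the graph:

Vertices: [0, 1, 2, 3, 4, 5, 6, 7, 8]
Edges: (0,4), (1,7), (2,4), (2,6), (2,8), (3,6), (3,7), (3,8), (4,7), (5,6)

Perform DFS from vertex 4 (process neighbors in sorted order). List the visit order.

DFS from vertex 4 (neighbors processed in ascending order):
Visit order: 4, 0, 2, 6, 3, 7, 1, 8, 5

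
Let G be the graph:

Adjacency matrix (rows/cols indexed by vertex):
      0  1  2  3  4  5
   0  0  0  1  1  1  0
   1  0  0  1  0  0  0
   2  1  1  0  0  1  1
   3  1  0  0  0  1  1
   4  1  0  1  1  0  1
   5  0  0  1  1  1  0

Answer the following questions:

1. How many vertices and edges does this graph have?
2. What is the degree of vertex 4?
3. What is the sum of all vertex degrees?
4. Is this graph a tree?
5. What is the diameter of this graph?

Count: 6 vertices, 9 edges.
Vertex 4 has neighbors [0, 2, 3, 5], degree = 4.
Handshaking lemma: 2 * 9 = 18.
A tree on 6 vertices has 5 edges. This graph has 9 edges (4 extra). Not a tree.
Diameter (longest shortest path) = 3.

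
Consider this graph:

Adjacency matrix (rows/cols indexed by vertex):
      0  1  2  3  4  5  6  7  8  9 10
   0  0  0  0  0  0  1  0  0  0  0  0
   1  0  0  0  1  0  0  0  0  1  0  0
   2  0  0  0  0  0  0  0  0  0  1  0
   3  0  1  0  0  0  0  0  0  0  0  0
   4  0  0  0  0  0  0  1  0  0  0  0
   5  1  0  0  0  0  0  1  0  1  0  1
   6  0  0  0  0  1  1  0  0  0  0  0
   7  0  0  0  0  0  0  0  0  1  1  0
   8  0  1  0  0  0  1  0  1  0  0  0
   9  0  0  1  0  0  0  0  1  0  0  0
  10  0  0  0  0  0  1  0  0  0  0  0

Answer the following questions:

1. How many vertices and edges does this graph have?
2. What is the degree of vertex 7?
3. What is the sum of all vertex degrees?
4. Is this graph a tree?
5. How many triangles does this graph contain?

Count: 11 vertices, 10 edges.
Vertex 7 has neighbors [8, 9], degree = 2.
Handshaking lemma: 2 * 10 = 20.
A graph is a tree iff it is connected and has exactly n-1 edges. This graph is connected (all 11 vertices in one component) and has 11-1 = 10 edges. It is a tree.
Number of triangles = 0.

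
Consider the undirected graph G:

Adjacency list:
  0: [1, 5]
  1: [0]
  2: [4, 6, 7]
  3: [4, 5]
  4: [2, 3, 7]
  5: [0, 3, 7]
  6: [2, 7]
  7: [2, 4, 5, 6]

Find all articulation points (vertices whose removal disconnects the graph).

An articulation point is a vertex whose removal disconnects the graph.
Articulation points: [0, 5]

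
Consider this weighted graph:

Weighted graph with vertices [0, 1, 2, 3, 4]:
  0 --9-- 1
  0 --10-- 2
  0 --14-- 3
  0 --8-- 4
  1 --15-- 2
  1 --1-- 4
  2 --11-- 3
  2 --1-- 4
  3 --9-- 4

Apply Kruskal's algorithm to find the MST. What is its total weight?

Applying Kruskal's algorithm (sort edges by weight, add if no cycle):
  Add (1,4) w=1
  Add (2,4) w=1
  Add (0,4) w=8
  Skip (0,1) w=9 (creates cycle)
  Add (3,4) w=9
  Skip (0,2) w=10 (creates cycle)
  Skip (2,3) w=11 (creates cycle)
  Skip (0,3) w=14 (creates cycle)
  Skip (1,2) w=15 (creates cycle)
MST weight = 19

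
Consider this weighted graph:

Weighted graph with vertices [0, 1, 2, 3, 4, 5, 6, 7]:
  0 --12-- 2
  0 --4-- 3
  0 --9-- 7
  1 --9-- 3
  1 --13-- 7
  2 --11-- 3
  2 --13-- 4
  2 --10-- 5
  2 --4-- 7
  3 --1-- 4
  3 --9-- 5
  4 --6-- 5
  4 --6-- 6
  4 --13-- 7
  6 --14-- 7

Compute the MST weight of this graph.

Applying Kruskal's algorithm (sort edges by weight, add if no cycle):
  Add (3,4) w=1
  Add (0,3) w=4
  Add (2,7) w=4
  Add (4,6) w=6
  Add (4,5) w=6
  Add (0,7) w=9
  Add (1,3) w=9
  Skip (3,5) w=9 (creates cycle)
  Skip (2,5) w=10 (creates cycle)
  Skip (2,3) w=11 (creates cycle)
  Skip (0,2) w=12 (creates cycle)
  Skip (1,7) w=13 (creates cycle)
  Skip (2,4) w=13 (creates cycle)
  Skip (4,7) w=13 (creates cycle)
  Skip (6,7) w=14 (creates cycle)
MST weight = 39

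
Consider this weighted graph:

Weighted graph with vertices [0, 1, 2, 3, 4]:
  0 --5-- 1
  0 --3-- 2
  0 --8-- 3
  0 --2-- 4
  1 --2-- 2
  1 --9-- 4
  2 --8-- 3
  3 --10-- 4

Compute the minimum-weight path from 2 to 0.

Using Dijkstra's algorithm from vertex 2:
Shortest path: 2 -> 0
Total weight: 3 = 3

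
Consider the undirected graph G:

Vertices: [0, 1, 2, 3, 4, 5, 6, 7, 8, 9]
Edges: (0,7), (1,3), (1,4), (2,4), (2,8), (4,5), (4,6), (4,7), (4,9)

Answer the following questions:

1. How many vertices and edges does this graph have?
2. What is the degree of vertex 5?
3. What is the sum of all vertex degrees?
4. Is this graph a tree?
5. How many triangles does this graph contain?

Count: 10 vertices, 9 edges.
Vertex 5 has neighbors [4], degree = 1.
Handshaking lemma: 2 * 9 = 18.
A graph is a tree iff it is connected and has exactly n-1 edges. This graph is connected (all 10 vertices in one component) and has 10-1 = 9 edges. It is a tree.
Number of triangles = 0.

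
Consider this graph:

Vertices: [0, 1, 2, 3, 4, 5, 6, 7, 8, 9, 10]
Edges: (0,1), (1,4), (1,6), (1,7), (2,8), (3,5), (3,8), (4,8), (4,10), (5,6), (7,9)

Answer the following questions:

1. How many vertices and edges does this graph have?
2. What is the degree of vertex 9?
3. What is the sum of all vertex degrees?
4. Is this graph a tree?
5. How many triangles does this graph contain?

Count: 11 vertices, 11 edges.
Vertex 9 has neighbors [7], degree = 1.
Handshaking lemma: 2 * 11 = 22.
A tree on 11 vertices has 10 edges. This graph has 11 edges (1 extra). Not a tree.
Number of triangles = 0.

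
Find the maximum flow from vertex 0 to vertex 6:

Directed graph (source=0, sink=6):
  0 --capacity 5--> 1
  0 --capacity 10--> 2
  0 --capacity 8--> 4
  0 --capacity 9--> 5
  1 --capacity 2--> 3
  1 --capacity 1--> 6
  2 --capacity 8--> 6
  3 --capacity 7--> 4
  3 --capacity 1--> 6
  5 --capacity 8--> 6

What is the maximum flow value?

Computing max flow:
  Flow on (0->1): 2/5
  Flow on (0->2): 8/10
  Flow on (0->5): 8/9
  Flow on (1->3): 1/2
  Flow on (1->6): 1/1
  Flow on (2->6): 8/8
  Flow on (3->6): 1/1
  Flow on (5->6): 8/8
Maximum flow = 18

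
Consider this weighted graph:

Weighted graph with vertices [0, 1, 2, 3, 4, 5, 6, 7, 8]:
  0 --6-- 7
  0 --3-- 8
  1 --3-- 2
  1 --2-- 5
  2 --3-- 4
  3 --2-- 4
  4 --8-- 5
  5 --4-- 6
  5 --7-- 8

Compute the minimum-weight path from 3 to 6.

Using Dijkstra's algorithm from vertex 3:
Shortest path: 3 -> 4 -> 5 -> 6
Total weight: 2 + 8 + 4 = 14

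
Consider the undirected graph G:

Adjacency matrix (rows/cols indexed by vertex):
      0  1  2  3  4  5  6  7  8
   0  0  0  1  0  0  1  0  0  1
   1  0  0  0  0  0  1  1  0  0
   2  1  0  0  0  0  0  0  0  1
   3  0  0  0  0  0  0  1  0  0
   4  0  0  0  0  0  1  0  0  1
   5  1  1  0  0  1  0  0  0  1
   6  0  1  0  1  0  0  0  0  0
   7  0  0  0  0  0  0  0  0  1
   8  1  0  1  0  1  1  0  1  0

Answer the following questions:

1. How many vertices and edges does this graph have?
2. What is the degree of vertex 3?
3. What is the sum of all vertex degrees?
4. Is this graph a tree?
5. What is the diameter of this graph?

Count: 9 vertices, 11 edges.
Vertex 3 has neighbors [6], degree = 1.
Handshaking lemma: 2 * 11 = 22.
A tree on 9 vertices has 8 edges. This graph has 11 edges (3 extra). Not a tree.
Diameter (longest shortest path) = 5.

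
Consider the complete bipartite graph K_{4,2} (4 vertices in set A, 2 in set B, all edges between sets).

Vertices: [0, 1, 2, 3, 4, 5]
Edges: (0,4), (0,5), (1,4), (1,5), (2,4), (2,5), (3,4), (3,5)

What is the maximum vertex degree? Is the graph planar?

Set-A vertices have degree 2; set-B vertices have degree 4. Maximum degree = max(4,2) = 4.
min(4,2) <= 2, so K_{4,2} avoids a K_{3,3} subdivision and is planar.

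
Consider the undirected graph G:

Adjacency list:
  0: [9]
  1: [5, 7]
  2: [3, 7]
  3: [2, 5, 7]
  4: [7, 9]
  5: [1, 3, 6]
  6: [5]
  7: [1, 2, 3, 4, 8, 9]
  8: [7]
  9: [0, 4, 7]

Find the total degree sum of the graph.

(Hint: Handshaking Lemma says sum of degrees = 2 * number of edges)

Count edges: 12 edges.
By Handshaking Lemma: sum of degrees = 2 * 12 = 24.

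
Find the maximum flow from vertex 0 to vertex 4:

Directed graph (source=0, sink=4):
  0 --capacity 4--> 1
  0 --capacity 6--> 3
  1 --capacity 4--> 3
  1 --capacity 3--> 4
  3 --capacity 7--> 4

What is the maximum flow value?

Computing max flow:
  Flow on (0->1): 4/4
  Flow on (0->3): 6/6
  Flow on (1->3): 1/4
  Flow on (1->4): 3/3
  Flow on (3->4): 7/7
Maximum flow = 10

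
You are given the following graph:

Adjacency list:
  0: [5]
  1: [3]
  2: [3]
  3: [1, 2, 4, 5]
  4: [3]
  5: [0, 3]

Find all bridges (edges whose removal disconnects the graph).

A bridge is an edge whose removal increases the number of connected components.
Bridges found: (0,5), (1,3), (2,3), (3,4), (3,5)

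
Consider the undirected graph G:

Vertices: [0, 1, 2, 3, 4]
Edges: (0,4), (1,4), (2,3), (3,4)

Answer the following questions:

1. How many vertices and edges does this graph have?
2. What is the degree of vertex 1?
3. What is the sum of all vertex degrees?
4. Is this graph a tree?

Count: 5 vertices, 4 edges.
Vertex 1 has neighbors [4], degree = 1.
Handshaking lemma: 2 * 4 = 8.
A graph is a tree iff it is connected and has exactly n-1 edges. This graph is connected (all 5 vertices in one component) and has 5-1 = 4 edges. It is a tree.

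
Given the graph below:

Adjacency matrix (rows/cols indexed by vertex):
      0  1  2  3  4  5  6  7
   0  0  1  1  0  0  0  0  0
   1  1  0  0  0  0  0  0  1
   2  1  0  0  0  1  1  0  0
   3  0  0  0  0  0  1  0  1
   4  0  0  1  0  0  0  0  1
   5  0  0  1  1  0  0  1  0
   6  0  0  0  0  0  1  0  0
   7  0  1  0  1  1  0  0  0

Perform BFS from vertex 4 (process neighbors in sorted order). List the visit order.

BFS from vertex 4 (neighbors processed in ascending order):
Visit order: 4, 2, 7, 0, 5, 1, 3, 6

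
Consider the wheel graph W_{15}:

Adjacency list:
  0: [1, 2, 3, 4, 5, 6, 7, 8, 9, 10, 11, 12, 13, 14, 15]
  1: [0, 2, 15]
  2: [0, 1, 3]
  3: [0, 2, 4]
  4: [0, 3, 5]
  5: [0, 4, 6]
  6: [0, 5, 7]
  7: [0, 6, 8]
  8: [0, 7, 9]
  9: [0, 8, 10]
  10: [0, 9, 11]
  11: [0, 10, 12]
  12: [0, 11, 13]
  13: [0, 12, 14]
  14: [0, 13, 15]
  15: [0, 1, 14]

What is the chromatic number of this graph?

W_{15} = C_{15} plus a hub adjacent to every cycle vertex.
The outer cycle needs 3 colors (odd cycle); the hub is adjacent to all of them so needs a fresh color.
Chromatic number = 3 + 1 = 4.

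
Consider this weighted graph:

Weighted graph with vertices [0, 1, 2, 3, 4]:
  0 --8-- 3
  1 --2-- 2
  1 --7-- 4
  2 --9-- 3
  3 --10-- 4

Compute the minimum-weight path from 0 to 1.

Using Dijkstra's algorithm from vertex 0:
Shortest path: 0 -> 3 -> 2 -> 1
Total weight: 8 + 9 + 2 = 19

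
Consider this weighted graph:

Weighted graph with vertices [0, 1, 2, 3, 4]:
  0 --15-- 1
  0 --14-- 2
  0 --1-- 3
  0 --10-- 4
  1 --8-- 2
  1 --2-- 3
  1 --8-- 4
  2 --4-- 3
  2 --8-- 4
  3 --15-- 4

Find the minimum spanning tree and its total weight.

Applying Kruskal's algorithm (sort edges by weight, add if no cycle):
  Add (0,3) w=1
  Add (1,3) w=2
  Add (2,3) w=4
  Skip (1,2) w=8 (creates cycle)
  Add (1,4) w=8
  Skip (2,4) w=8 (creates cycle)
  Skip (0,4) w=10 (creates cycle)
  Skip (0,2) w=14 (creates cycle)
  Skip (0,1) w=15 (creates cycle)
  Skip (3,4) w=15 (creates cycle)
MST weight = 15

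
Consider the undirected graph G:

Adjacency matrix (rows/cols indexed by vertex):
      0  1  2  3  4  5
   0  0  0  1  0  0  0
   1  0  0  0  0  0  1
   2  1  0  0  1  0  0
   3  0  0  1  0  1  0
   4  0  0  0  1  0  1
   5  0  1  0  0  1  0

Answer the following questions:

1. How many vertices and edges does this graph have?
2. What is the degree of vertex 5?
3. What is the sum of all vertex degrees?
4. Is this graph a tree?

Count: 6 vertices, 5 edges.
Vertex 5 has neighbors [1, 4], degree = 2.
Handshaking lemma: 2 * 5 = 10.
A graph is a tree iff it is connected and has exactly n-1 edges. This graph is connected (all 6 vertices in one component) and has 6-1 = 5 edges. It is a tree.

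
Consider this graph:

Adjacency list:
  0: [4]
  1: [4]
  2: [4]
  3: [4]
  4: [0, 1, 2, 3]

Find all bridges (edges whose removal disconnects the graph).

A bridge is an edge whose removal increases the number of connected components.
Bridges found: (0,4), (1,4), (2,4), (3,4)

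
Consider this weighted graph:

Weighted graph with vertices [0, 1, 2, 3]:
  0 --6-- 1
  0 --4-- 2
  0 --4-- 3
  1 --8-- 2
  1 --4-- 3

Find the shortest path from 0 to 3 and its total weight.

Using Dijkstra's algorithm from vertex 0:
Shortest path: 0 -> 3
Total weight: 4 = 4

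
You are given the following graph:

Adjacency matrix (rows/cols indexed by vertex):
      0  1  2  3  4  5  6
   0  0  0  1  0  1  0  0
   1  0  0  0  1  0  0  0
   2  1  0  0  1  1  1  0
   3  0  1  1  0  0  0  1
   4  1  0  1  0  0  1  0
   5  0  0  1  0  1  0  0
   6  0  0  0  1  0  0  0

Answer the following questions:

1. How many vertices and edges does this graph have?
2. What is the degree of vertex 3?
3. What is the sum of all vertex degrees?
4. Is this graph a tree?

Count: 7 vertices, 8 edges.
Vertex 3 has neighbors [1, 2, 6], degree = 3.
Handshaking lemma: 2 * 8 = 16.
A tree on 7 vertices has 6 edges. This graph has 8 edges (2 extra). Not a tree.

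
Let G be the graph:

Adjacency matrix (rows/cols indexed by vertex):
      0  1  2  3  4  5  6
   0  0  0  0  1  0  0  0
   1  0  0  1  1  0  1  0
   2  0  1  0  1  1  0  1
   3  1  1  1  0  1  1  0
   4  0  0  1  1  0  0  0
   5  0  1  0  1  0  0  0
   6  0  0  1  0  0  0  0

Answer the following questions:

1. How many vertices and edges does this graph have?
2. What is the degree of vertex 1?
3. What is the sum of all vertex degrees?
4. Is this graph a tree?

Count: 7 vertices, 9 edges.
Vertex 1 has neighbors [2, 3, 5], degree = 3.
Handshaking lemma: 2 * 9 = 18.
A tree on 7 vertices has 6 edges. This graph has 9 edges (3 extra). Not a tree.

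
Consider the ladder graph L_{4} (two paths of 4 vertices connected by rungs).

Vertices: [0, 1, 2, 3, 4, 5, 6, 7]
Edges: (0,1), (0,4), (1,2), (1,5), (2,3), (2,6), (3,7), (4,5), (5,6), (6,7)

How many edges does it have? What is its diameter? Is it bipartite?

Ladder graph L_{4}: 4 rungs + 2 * (4-1) path edges = 4 + 6 = 10 edges.
Diameter = 4.
Ladder graphs are bipartite (alternating coloring along each path).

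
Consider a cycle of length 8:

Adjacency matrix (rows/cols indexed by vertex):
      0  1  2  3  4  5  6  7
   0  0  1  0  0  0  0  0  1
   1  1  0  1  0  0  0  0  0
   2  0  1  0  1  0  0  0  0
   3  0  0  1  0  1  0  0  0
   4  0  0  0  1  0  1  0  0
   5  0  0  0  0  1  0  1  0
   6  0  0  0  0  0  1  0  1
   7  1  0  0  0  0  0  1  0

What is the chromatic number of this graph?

This is an even cycle (C_8). Even cycles are bipartite.
Chromatic number = 2.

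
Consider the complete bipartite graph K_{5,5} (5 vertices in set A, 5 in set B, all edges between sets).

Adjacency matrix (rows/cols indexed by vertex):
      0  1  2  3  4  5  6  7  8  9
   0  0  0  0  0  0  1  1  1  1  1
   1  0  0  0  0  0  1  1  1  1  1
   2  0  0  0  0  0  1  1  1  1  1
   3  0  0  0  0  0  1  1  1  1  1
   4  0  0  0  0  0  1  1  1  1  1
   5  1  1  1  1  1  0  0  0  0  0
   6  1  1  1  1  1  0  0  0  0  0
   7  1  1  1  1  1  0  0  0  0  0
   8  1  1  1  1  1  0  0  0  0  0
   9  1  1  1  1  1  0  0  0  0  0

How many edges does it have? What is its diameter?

K_{5,5} has 5 * 5 = 25 edges.
Any vertex reaches any opposite-side vertex in 1 step; same-side vertices reach in 2 steps via any opposite-side vertex.
Diameter = 2.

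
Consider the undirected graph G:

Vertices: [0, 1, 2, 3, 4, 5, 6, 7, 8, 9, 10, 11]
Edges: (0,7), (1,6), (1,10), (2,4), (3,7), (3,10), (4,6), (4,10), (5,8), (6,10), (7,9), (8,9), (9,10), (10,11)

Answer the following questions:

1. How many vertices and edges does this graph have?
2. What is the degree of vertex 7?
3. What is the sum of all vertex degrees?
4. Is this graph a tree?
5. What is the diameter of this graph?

Count: 12 vertices, 14 edges.
Vertex 7 has neighbors [0, 3, 9], degree = 3.
Handshaking lemma: 2 * 14 = 28.
A tree on 12 vertices has 11 edges. This graph has 14 edges (3 extra). Not a tree.
Diameter (longest shortest path) = 5.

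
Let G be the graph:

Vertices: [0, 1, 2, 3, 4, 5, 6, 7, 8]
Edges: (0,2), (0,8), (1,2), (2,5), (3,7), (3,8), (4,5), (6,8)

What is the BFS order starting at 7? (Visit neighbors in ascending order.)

BFS from vertex 7 (neighbors processed in ascending order):
Visit order: 7, 3, 8, 0, 6, 2, 1, 5, 4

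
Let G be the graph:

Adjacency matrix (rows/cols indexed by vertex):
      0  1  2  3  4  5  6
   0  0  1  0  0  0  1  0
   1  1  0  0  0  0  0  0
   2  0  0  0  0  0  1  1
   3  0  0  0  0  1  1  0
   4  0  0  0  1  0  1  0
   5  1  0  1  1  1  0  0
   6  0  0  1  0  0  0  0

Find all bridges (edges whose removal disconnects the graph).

A bridge is an edge whose removal increases the number of connected components.
Bridges found: (0,1), (0,5), (2,5), (2,6)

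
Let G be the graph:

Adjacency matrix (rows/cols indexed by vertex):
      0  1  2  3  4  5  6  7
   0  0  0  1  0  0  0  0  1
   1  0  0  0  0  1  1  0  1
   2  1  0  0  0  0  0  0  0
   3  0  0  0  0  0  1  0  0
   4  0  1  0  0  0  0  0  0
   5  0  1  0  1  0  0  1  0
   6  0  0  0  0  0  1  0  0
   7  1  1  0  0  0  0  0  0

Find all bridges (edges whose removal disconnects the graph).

A bridge is an edge whose removal increases the number of connected components.
Bridges found: (0,2), (0,7), (1,4), (1,5), (1,7), (3,5), (5,6)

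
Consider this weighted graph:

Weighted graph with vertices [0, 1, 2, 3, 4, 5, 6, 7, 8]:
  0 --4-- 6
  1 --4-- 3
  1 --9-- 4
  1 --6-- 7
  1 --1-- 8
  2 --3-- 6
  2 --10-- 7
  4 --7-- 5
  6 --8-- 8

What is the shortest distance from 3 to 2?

Using Dijkstra's algorithm from vertex 3:
Shortest path: 3 -> 1 -> 8 -> 6 -> 2
Total weight: 4 + 1 + 8 + 3 = 16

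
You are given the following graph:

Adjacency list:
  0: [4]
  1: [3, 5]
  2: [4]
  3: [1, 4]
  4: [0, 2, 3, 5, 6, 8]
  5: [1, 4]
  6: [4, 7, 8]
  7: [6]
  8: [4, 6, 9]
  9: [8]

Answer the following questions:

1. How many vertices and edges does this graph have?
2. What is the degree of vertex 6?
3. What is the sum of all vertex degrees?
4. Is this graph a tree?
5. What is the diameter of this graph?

Count: 10 vertices, 11 edges.
Vertex 6 has neighbors [4, 7, 8], degree = 3.
Handshaking lemma: 2 * 11 = 22.
A tree on 10 vertices has 9 edges. This graph has 11 edges (2 extra). Not a tree.
Diameter (longest shortest path) = 4.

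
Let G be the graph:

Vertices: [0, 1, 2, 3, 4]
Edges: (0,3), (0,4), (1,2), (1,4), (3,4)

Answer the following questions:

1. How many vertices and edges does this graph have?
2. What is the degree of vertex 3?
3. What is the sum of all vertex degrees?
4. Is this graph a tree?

Count: 5 vertices, 5 edges.
Vertex 3 has neighbors [0, 4], degree = 2.
Handshaking lemma: 2 * 5 = 10.
A tree on 5 vertices has 4 edges. This graph has 5 edges (1 extra). Not a tree.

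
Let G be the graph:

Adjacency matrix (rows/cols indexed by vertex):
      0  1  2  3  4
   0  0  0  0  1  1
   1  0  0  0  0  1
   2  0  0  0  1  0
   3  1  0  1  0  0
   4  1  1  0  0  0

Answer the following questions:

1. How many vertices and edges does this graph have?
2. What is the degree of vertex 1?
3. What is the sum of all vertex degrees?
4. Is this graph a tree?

Count: 5 vertices, 4 edges.
Vertex 1 has neighbors [4], degree = 1.
Handshaking lemma: 2 * 4 = 8.
A graph is a tree iff it is connected and has exactly n-1 edges. This graph is connected (all 5 vertices in one component) and has 5-1 = 4 edges. It is a tree.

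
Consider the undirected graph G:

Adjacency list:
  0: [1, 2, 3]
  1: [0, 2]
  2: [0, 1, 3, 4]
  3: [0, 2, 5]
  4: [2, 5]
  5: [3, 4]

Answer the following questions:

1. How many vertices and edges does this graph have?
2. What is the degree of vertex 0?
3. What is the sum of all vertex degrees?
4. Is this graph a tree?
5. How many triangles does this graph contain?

Count: 6 vertices, 8 edges.
Vertex 0 has neighbors [1, 2, 3], degree = 3.
Handshaking lemma: 2 * 8 = 16.
A tree on 6 vertices has 5 edges. This graph has 8 edges (3 extra). Not a tree.
Number of triangles = 2.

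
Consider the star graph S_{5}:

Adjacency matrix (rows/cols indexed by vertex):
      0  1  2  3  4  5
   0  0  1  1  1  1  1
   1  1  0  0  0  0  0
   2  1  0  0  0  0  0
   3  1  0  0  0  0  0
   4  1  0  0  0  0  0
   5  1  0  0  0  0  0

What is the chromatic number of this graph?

S_{5} has one hub adjacent to 5 leaves; leaves are pairwise non-adjacent.
Color the hub 0 and every leaf 1.
Chromatic number = 2.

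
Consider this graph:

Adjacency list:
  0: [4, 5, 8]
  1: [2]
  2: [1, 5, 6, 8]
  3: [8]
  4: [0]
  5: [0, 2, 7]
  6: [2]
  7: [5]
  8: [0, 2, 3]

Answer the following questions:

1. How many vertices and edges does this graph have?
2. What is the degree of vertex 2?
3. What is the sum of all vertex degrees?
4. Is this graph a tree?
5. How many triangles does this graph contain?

Count: 9 vertices, 9 edges.
Vertex 2 has neighbors [1, 5, 6, 8], degree = 4.
Handshaking lemma: 2 * 9 = 18.
A tree on 9 vertices has 8 edges. This graph has 9 edges (1 extra). Not a tree.
Number of triangles = 0.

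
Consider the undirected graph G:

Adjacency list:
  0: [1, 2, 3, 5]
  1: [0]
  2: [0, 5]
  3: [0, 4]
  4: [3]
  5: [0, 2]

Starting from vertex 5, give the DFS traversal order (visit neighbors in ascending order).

DFS from vertex 5 (neighbors processed in ascending order):
Visit order: 5, 0, 1, 2, 3, 4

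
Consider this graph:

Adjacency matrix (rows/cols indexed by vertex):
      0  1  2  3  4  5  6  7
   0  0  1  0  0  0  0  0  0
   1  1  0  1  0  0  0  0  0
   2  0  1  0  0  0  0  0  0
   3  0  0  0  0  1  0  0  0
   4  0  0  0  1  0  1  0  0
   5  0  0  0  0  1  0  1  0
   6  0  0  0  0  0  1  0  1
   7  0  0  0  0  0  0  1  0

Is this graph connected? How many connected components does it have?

Checking connectivity: the graph has 2 connected component(s).
Components: [[0, 1, 2], [3, 4, 5, 6, 7]]. The graph is NOT connected.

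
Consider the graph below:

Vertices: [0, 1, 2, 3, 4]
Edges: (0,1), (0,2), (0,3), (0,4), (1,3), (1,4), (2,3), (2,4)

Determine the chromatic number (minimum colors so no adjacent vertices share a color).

The graph has a maximum clique of size 3 (lower bound on chromatic number).
A valid 3-coloring: {0: 0, 1: 1, 2: 1, 3: 2, 4: 2}.
Chromatic number = 3.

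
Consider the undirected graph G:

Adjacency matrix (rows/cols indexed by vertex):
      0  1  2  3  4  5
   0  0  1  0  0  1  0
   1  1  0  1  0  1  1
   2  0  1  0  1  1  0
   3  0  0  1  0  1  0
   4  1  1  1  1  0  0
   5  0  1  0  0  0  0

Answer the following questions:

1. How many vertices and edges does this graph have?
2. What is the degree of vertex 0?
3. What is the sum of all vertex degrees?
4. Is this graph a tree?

Count: 6 vertices, 8 edges.
Vertex 0 has neighbors [1, 4], degree = 2.
Handshaking lemma: 2 * 8 = 16.
A tree on 6 vertices has 5 edges. This graph has 8 edges (3 extra). Not a tree.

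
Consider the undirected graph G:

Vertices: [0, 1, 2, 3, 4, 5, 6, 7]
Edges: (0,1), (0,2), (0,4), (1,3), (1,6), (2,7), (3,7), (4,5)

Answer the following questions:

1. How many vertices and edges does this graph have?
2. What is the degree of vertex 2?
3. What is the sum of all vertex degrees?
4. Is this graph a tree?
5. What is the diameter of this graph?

Count: 8 vertices, 8 edges.
Vertex 2 has neighbors [0, 7], degree = 2.
Handshaking lemma: 2 * 8 = 16.
A tree on 8 vertices has 7 edges. This graph has 8 edges (1 extra). Not a tree.
Diameter (longest shortest path) = 4.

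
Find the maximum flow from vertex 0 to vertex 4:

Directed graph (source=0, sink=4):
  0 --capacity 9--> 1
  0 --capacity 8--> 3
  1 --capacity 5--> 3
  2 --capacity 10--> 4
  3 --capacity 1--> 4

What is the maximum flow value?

Computing max flow:
  Flow on (0->1): 1/9
  Flow on (1->3): 1/5
  Flow on (3->4): 1/1
Maximum flow = 1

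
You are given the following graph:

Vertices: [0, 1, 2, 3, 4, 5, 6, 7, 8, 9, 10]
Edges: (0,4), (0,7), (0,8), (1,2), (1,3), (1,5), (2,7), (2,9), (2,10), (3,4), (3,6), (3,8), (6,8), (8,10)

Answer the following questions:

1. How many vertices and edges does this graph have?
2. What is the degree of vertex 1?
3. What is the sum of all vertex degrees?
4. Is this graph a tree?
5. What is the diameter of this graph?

Count: 11 vertices, 14 edges.
Vertex 1 has neighbors [2, 3, 5], degree = 3.
Handshaking lemma: 2 * 14 = 28.
A tree on 11 vertices has 10 edges. This graph has 14 edges (4 extra). Not a tree.
Diameter (longest shortest path) = 4.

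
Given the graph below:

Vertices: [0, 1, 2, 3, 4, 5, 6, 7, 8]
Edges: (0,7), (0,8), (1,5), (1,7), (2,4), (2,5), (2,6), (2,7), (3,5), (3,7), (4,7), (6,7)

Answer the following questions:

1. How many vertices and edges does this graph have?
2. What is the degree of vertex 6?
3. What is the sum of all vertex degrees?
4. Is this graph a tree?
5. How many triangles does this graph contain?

Count: 9 vertices, 12 edges.
Vertex 6 has neighbors [2, 7], degree = 2.
Handshaking lemma: 2 * 12 = 24.
A tree on 9 vertices has 8 edges. This graph has 12 edges (4 extra). Not a tree.
Number of triangles = 2.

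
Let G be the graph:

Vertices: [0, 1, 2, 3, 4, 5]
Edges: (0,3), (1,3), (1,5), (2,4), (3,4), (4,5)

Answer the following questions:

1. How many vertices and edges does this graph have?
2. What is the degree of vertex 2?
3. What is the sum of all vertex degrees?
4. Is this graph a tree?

Count: 6 vertices, 6 edges.
Vertex 2 has neighbors [4], degree = 1.
Handshaking lemma: 2 * 6 = 12.
A tree on 6 vertices has 5 edges. This graph has 6 edges (1 extra). Not a tree.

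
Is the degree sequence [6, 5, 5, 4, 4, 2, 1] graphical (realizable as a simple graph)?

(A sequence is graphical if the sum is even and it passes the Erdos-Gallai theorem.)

Sum of degrees = 27. Sum is odd, so the sequence is NOT graphical.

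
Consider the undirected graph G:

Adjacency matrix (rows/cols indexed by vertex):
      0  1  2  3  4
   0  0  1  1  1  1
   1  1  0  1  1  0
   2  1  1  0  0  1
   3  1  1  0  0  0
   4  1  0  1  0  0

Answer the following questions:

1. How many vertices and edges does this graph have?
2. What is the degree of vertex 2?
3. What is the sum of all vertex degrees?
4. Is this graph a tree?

Count: 5 vertices, 7 edges.
Vertex 2 has neighbors [0, 1, 4], degree = 3.
Handshaking lemma: 2 * 7 = 14.
A tree on 5 vertices has 4 edges. This graph has 7 edges (3 extra). Not a tree.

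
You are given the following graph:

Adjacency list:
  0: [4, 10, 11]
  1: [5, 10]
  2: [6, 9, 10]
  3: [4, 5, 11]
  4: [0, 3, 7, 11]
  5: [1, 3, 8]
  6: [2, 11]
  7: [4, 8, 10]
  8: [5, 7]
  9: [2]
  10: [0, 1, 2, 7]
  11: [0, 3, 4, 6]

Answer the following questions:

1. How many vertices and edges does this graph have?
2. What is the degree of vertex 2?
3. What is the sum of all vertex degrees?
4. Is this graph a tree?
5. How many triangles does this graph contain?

Count: 12 vertices, 17 edges.
Vertex 2 has neighbors [6, 9, 10], degree = 3.
Handshaking lemma: 2 * 17 = 34.
A tree on 12 vertices has 11 edges. This graph has 17 edges (6 extra). Not a tree.
Number of triangles = 2.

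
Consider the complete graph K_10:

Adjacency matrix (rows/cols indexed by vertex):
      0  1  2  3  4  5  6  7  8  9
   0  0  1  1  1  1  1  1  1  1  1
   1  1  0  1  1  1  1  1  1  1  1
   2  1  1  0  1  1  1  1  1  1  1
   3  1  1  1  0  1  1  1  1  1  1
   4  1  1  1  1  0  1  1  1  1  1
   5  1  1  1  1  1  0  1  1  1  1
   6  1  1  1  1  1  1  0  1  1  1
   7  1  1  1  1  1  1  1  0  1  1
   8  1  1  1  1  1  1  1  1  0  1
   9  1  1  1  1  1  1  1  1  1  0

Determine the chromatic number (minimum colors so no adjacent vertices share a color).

In K_10, every vertex is adjacent to every other vertex.
Each vertex needs a unique color.
Chromatic number = 10.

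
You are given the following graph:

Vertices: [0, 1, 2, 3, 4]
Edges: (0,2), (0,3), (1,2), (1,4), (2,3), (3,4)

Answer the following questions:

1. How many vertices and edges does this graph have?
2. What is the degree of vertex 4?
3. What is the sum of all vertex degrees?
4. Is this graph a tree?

Count: 5 vertices, 6 edges.
Vertex 4 has neighbors [1, 3], degree = 2.
Handshaking lemma: 2 * 6 = 12.
A tree on 5 vertices has 4 edges. This graph has 6 edges (2 extra). Not a tree.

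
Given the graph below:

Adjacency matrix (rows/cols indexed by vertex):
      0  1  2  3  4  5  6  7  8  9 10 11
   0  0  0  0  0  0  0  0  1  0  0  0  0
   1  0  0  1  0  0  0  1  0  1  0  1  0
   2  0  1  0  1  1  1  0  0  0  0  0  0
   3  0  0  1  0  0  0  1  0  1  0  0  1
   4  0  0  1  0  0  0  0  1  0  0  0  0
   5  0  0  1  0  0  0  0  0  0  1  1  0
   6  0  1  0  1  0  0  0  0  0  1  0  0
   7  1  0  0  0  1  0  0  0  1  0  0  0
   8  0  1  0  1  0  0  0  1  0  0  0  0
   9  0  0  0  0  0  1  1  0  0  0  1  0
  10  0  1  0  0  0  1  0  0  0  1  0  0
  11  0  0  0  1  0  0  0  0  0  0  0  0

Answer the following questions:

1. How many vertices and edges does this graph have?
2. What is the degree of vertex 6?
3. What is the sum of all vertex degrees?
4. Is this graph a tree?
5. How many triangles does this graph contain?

Count: 12 vertices, 17 edges.
Vertex 6 has neighbors [1, 3, 9], degree = 3.
Handshaking lemma: 2 * 17 = 34.
A tree on 12 vertices has 11 edges. This graph has 17 edges (6 extra). Not a tree.
Number of triangles = 1.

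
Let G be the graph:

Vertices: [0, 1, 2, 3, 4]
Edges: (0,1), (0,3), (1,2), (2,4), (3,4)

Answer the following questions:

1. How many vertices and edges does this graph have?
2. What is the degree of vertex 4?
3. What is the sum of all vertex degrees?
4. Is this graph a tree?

Count: 5 vertices, 5 edges.
Vertex 4 has neighbors [2, 3], degree = 2.
Handshaking lemma: 2 * 5 = 10.
A tree on 5 vertices has 4 edges. This graph has 5 edges (1 extra). Not a tree.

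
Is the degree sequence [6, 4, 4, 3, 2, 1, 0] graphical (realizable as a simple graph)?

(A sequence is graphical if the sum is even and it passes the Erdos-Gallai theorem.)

Sum of degrees = 20. Sum is even but fails Erdos-Gallai. The sequence is NOT graphical.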